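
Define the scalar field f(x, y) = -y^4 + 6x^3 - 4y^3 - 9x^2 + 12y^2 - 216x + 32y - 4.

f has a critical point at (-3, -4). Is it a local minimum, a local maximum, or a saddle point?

The mixed partial ∂²f/∂x∂y is 0, so the Hessian at any point is diag(f_xx, f_yy) = diag(18(2x - 1), 12(-y^2 - 2y + 2)).
At (-3, -4): H = diag(-126, -72).
Both eigenvalues are negative, so H is negative definite: a local maximum.

local maximum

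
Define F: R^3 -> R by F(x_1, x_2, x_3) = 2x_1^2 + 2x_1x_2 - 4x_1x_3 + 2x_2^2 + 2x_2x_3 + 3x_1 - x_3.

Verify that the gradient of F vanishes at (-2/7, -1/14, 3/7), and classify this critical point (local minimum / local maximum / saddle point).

∇F = (4x_1 + 2x_2 - 4x_3 + 3, 2x_1 + 4x_2 + 2x_3, -4x_1 + 2x_2 - 1); substituting (-2/7, -1/14, 3/7) gives ∇F = (0, 0, 0), so (-2/7, -1/14, 3/7) is indeed a critical point.
The Hessian is constant: H = [[4, 2, -4], [2, 4, 2], [-4, 2, 0]].
Leading principal minors: Δ₁ = 4, Δ₂ = 12, Δ₃ = -112.
The minors fit neither the all-positive nor the alternating-sign pattern, so H is indefinite: a saddle point.

saddle point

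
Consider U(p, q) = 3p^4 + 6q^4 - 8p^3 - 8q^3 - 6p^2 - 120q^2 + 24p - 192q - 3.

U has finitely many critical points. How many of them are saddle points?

U separates as a function of p plus a function of q, so ∇U=0 decouples.
∂U/∂p = 12(p - 2)(p - 1)(p + 1) = 0 at p ∈ {-1, 1, 2}; ∂U/∂q = 24(q - 4)(q + 1)(q + 2) = 0 at q ∈ {-2, -1, 4}.
The Hessian is diagonal: diag(U_pp, U_qq). Second derivatives: U_pp(-1)=72, U_pp(1)=-24, U_pp(2)=36; U_qq(-2)=144, U_qq(-1)=-120, U_qq(4)=720.
Saddle points occur where the two diagonal entries have opposite signs: (-1, -1), (1, -2), (1, 4), (2, -1). Count: 4.

4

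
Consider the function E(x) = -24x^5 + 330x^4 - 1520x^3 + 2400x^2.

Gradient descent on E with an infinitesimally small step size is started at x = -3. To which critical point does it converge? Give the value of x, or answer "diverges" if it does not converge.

0

E'(x) = -120x(x - 5)(x - 4)(x - 2), so E'(-3) = -100800.
Gradient descent moves in the -E' direction, i.e. x is increasing.
The nearest critical point in that direction is x = 0, where E'' = 4800 > 0 (a local minimum). The iterate converges there.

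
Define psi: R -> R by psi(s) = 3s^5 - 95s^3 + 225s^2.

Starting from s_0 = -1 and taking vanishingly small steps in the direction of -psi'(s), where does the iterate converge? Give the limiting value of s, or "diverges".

psi'(s) = 15s(s - 3)(s - 2)(s + 5), so psi'(-1) = -720.
Gradient descent moves in the -psi' direction, i.e. s is increasing.
The nearest critical point in that direction is s = 0, where psi'' = 450 > 0 (a local minimum). The iterate converges there.

0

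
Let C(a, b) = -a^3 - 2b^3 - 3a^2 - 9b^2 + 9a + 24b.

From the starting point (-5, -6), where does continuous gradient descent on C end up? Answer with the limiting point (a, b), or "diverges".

(-3, -4)

C is separable, so gradient descent decouples: a follows -∂C/∂a, b follows -∂C/∂b.
∂C/∂a = -3(a - 1)(a + 3); at a=-5 this is -36, so a increases.
∂C/∂b = -6(b - 1)(b + 4); at b=-6 this is -84, so b increases.
a converges to its nearest critical value -3 (a local min of the a-part); b converges to -4. The iterate converges to (-3, -4).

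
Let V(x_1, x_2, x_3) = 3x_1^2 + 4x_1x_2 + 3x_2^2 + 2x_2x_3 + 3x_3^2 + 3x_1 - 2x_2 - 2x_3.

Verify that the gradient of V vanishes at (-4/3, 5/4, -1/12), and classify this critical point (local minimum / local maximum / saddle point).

local minimum

∇V = (6x_1 + 4x_2 + 3, 4x_1 + 6x_2 + 2x_3 - 2, 2x_2 + 6x_3 - 2); substituting (-4/3, 5/4, -1/12) gives ∇V = (0, 0, 0), so (-4/3, 5/4, -1/12) is indeed a critical point.
The Hessian is constant: H = [[6, 4, 0], [4, 6, 2], [0, 2, 6]].
Leading principal minors: Δ₁ = 6, Δ₂ = 20, Δ₃ = 96.
All leading minors are positive, so H is positive definite: a local minimum.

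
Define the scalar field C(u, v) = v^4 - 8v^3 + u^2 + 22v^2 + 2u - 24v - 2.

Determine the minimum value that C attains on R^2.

C(u,v) separates as P(u) + Q(v) − 2, so its minimum is min P + min Q − 2.
P'(u) = 2u + 2 vanishes at u ∈ {-1}; Q'(v) = 4(v - 3)(v - 2)(v - 1) vanishes at v ∈ {1, 2, 3}.
Local minima of P (where P''>0): P(-1)=-1. Local minima of Q: Q(1)=-9, Q(3)=-9.
So the global minimum of C is P(-1) + Q(1) − 2 = -1 − 9 − 2 = -12, attained at (-1, 1).

-12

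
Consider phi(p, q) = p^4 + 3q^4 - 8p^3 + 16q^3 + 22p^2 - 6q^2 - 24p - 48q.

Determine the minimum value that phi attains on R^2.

phi(p,q) separates as A(p) + B(q), so its minimum is min A + min B.
A'(p) = 4(p - 3)(p - 2)(p - 1) vanishes at p ∈ {1, 2, 3}; B'(q) = 12(q - 1)(q + 1)(q + 4) vanishes at q ∈ {-4, -1, 1}.
Local minima of A (where A''>0): A(1)=-9, A(3)=-9. Local minima of B: B(-4)=-160, B(1)=-35.
So the global minimum of phi is A(1) + B(-4) = -9 − 160 = -169, attained at (1, -4).

-169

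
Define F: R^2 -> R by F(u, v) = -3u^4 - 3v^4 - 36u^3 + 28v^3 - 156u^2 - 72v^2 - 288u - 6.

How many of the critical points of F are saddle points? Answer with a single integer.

4

F separates as a function of u plus a function of v, so ∇F=0 decouples.
∂F/∂u = -12(u + 2)(u + 3)(u + 4) = 0 at u ∈ {-4, -3, -2}; ∂F/∂v = -12v(v - 4)(v - 3) = 0 at v ∈ {0, 3, 4}.
The Hessian is diagonal: diag(F_uu, F_vv). Second derivatives: F_uu(-4)=-24, F_uu(-3)=12, F_uu(-2)=-24; F_vv(0)=-144, F_vv(3)=36, F_vv(4)=-48.
Saddle points occur where the two diagonal entries have opposite signs: (-4, 3), (-3, 0), (-3, 4), (-2, 3). Count: 4.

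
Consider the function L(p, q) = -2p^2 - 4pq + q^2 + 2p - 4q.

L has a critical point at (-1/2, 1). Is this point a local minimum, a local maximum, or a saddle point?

saddle point

The Hessian of L is constant: H = [[-4, -4], [-4, 2]].
det(H) = (-4)·2 − (-4)² = -24.
Since det(H) < 0, H is indefinite and the critical point is a saddle point.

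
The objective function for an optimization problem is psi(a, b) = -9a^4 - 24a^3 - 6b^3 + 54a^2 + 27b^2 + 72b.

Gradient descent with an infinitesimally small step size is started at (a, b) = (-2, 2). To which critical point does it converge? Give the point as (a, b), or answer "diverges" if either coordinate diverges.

psi is separable, so gradient descent decouples: a follows -∂psi/∂a, b follows -∂psi/∂b.
∂psi/∂a = -36a(a - 1)(a + 3); at a=-2 this is -216, so a increases.
∂psi/∂b = -18(b - 4)(b + 1); at b=2 this is 108, so b decreases.
a converges to its nearest critical value 0 (a local min of the a-part); b converges to -1. The iterate converges to (0, -1).

(0, -1)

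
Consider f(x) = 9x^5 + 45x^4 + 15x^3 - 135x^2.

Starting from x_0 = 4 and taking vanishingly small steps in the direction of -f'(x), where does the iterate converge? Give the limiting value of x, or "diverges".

f'(x) = 45x(x - 1)(x + 2)(x + 3), so f'(4) = 22680.
Gradient descent moves in the -f' direction, i.e. x is decreasing.
The nearest critical point in that direction is x = 1, where f'' = 540 > 0 (a local minimum). The iterate converges there.

1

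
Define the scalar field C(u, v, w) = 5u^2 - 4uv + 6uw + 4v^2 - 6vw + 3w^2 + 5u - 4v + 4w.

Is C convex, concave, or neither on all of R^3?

convex

C is quadratic, so its Hessian is the constant matrix H = [[10, -4, 6], [-4, 8, -6], [6, -6, 6]].
Leading principal minors: 10, 64, 24.
All positive ⇒ H ≻ 0 ⇒ convex.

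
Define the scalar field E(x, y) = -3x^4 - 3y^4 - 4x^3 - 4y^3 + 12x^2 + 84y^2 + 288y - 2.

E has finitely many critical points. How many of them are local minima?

1

E separates as a function of x plus a function of y, so ∇E=0 decouples.
∂E/∂x = -12x(x - 1)(x + 2) = 0 at x ∈ {-2, 0, 1}; ∂E/∂y = -12(y - 4)(y + 2)(y + 3) = 0 at y ∈ {-3, -2, 4}.
The Hessian is diagonal: diag(E_xx, E_yy). Second derivatives: E_xx(-2)=-72, E_xx(0)=24, E_xx(1)=-36; E_yy(-3)=-84, E_yy(-2)=72, E_yy(4)=-504.
Local minima occur where both diagonal entries positive: (0, -2). Count: 1.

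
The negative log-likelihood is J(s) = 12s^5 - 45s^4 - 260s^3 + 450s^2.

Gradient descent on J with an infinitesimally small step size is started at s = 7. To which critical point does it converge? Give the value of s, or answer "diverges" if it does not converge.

J'(s) = 60s(s - 5)(s - 1)(s + 3), so J'(7) = 50400.
Gradient descent moves in the -J' direction, i.e. s is decreasing.
The nearest critical point in that direction is s = 5, where J'' = 9600 > 0 (a local minimum). The iterate converges there.

5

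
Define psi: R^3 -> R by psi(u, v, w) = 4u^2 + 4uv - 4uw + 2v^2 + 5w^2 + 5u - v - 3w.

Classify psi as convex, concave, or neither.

psi is quadratic, so its Hessian is the constant matrix H = [[8, 4, -4], [4, 4, 0], [-4, 0, 10]].
Leading principal minors: 8, 16, 96.
All positive ⇒ H ≻ 0 ⇒ convex.

convex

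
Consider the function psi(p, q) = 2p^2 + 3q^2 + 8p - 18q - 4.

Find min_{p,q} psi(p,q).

psi(p,q) separates as A(p) + B(q) − 4, so its minimum is min A + min B − 4.
A'(p) = 4p + 8 vanishes at p ∈ {-2}; B'(q) = 6q - 18 vanishes at q ∈ {3}.
Local minima of A (where A''>0): A(-2)=-8. Local minima of B: B(3)=-27.
So the global minimum of psi is A(-2) + B(3) − 4 = -8 − 27 − 4 = -39, attained at (-2, 3).

-39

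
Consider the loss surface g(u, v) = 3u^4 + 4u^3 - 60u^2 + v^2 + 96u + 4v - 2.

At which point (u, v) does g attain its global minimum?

g(u,v) separates as P(u) + Q(v) − 2, so its minimum is min P + min Q − 2.
P'(u) = 12(u - 2)(u - 1)(u + 4) vanishes at u ∈ {-4, 1, 2}; Q'(v) = 2v + 4 vanishes at v ∈ {-2}.
Local minima of P (where P''>0): P(-4)=-832, P(2)=32. Local minima of Q: Q(-2)=-4.
So the global minimum of g is P(-4) + Q(-2) − 2 = -832 − 4 − 2 = -838, attained at (-4, -2).

(-4, -2)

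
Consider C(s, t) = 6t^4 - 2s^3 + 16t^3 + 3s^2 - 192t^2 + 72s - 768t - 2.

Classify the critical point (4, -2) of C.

local maximum

The mixed partial ∂²C/∂s∂t is 0, so the Hessian at any point is diag(C_ss, C_tt) = diag(6(-2s + 1), 24(3t^2 + 4t - 16)).
At (4, -2): H = diag(-42, -288).
Both eigenvalues are negative, so H is negative definite: a local maximum.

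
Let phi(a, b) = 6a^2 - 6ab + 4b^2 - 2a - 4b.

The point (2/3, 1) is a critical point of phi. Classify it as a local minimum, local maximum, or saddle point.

The Hessian of phi is constant: H = [[12, -6], [-6, 8]].
det(H) = 12·8 − (-6)² = 60.
det(H) > 0 and tr(H) = 20 > 0, so H is positive definite and the point is a local minimum.

local minimum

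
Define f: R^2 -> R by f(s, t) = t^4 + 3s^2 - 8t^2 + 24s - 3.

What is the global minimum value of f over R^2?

-67

f(s,t) separates as P(s) + Q(t) − 3, so its minimum is min P + min Q − 3.
P'(s) = 6s + 24 vanishes at s ∈ {-4}; Q'(t) = 4t(t - 2)(t + 2) vanishes at t ∈ {-2, 0, 2}.
Local minima of P (where P''>0): P(-4)=-48. Local minima of Q: Q(-2)=-16, Q(2)=-16.
So the global minimum of f is P(-4) + Q(-2) − 3 = -48 − 16 − 3 = -67, attained at (-4, -2).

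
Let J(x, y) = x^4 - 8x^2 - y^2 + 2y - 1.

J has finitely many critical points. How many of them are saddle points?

J separates as a function of x plus a function of y, so ∇J=0 decouples.
∂J/∂x = 4x(x - 2)(x + 2) = 0 at x ∈ {-2, 0, 2}; ∂J/∂y = -2(y - 1) = 0 at y ∈ {1}.
The Hessian is diagonal: diag(J_xx, J_yy). Second derivatives: J_xx(-2)=32, J_xx(0)=-16, J_xx(2)=32; J_yy(1)=-2.
Saddle points occur where the two diagonal entries have opposite signs: (-2, 1), (2, 1). Count: 2.

2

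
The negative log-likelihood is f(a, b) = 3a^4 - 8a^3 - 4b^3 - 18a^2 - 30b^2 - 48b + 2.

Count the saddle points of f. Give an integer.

3

f separates as a function of a plus a function of b, so ∇f=0 decouples.
∂f/∂a = 12a(a - 3)(a + 1) = 0 at a ∈ {-1, 0, 3}; ∂f/∂b = -12(b + 1)(b + 4) = 0 at b ∈ {-4, -1}.
The Hessian is diagonal: diag(f_aa, f_bb). Second derivatives: f_aa(-1)=48, f_aa(0)=-36, f_aa(3)=144; f_bb(-4)=36, f_bb(-1)=-36.
Saddle points occur where the two diagonal entries have opposite signs: (-1, -1), (0, -4), (3, -1). Count: 3.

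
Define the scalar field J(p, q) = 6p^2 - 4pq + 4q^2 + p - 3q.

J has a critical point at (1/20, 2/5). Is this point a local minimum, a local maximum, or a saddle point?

local minimum

The Hessian of J is constant: H = [[12, -4], [-4, 8]].
det(H) = 12·8 − (-4)² = 80.
det(H) > 0 and tr(H) = 20 > 0, so H is positive definite and the point is a local minimum.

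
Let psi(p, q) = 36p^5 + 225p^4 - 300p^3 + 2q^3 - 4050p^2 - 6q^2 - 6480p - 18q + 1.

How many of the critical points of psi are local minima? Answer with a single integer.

psi separates as a function of p plus a function of q, so ∇psi=0 decouples.
∂psi/∂p = 180(p - 3)(p + 1)(p + 3)(p + 4) = 0 at p ∈ {-4, -3, -1, 3}; ∂psi/∂q = 6(q - 3)(q + 1) = 0 at q ∈ {-1, 3}.
The Hessian is diagonal: diag(psi_pp, psi_qq). Second derivatives: psi_pp(-4)=-3780, psi_pp(-3)=2160, psi_pp(-1)=-4320, psi_pp(3)=30240; psi_qq(-1)=-24, psi_qq(3)=24.
Local minima occur where both diagonal entries positive: (-3, 3), (3, 3). Count: 2.

2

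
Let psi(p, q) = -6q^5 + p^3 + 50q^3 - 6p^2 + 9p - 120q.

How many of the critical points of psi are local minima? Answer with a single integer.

2

psi separates as a function of p plus a function of q, so ∇psi=0 decouples.
∂psi/∂p = 3(p - 3)(p - 1) = 0 at p ∈ {1, 3}; ∂psi/∂q = -30(q - 2)(q - 1)(q + 1)(q + 2) = 0 at q ∈ {-2, -1, 1, 2}.
The Hessian is diagonal: diag(psi_pp, psi_qq). Second derivatives: psi_pp(1)=-6, psi_pp(3)=6; psi_qq(-2)=360, psi_qq(-1)=-180, psi_qq(1)=180, psi_qq(2)=-360.
Local minima occur where both diagonal entries positive: (3, -2), (3, 1). Count: 2.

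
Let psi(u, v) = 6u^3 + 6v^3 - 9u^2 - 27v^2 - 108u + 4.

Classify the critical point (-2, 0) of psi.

local maximum

The mixed partial ∂²psi/∂u∂v is 0, so the Hessian at any point is diag(psi_uu, psi_vv) = diag(18(2u - 1), 18(2v - 3)).
At (-2, 0): H = diag(-90, -54).
Both eigenvalues are negative, so H is negative definite: a local maximum.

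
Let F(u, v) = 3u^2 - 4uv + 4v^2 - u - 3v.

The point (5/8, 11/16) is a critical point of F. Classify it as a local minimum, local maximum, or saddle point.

local minimum

The Hessian of F is constant: H = [[6, -4], [-4, 8]].
det(H) = 6·8 − (-4)² = 32.
det(H) > 0 and tr(H) = 14 > 0, so H is positive definite and the point is a local minimum.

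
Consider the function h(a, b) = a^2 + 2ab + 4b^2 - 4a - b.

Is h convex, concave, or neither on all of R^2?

convex

h is quadratic, so its Hessian is the constant matrix H = [[2, 2], [2, 8]].
det(H) = 12, tr(H) = 10.
det(H) > 0 and tr(H) > 0, so H is positive definite everywhere: convex.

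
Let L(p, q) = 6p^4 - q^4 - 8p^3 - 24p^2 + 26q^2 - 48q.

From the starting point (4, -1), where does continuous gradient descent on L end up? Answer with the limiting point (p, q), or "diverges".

(2, 1)

L is separable, so gradient descent decouples: p follows -∂L/∂p, q follows -∂L/∂q.
∂L/∂p = 24p(p - 2)(p + 1); at p=4 this is 960, so p decreases.
∂L/∂q = -4(q - 3)(q - 1)(q + 4); at q=-1 this is -96, so q increases.
p converges to its nearest critical value 2 (a local min of the p-part); q converges to 1. The iterate converges to (2, 1).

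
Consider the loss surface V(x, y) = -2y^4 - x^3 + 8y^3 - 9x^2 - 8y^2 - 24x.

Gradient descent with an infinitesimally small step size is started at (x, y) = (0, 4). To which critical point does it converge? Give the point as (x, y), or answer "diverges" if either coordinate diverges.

diverges

V is separable, so gradient descent decouples: x follows -∂V/∂x, y follows -∂V/∂y.
∂V/∂x = -3(x + 2)(x + 4); at x=0 this is -24, so x increases.
∂V/∂y = -8y(y - 2)(y - 1); at y=4 this is -192, so y increases.
The x-coordinate has no critical point in that direction and runs off to infinity.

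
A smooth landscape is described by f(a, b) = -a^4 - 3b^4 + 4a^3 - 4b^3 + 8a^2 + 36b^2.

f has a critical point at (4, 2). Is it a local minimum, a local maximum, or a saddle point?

The mixed partial ∂²f/∂a∂b is 0, so the Hessian at any point is diag(f_aa, f_bb) = diag(4(-3a^2 + 6a + 4), 12(-3b^2 - 2b + 6)).
At (4, 2): H = diag(-80, -120).
Both eigenvalues are negative, so H is negative definite: a local maximum.

local maximum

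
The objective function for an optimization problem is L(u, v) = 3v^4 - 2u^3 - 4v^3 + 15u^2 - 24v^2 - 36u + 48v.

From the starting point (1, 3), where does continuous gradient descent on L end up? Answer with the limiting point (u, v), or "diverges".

(2, 2)

L is separable, so gradient descent decouples: u follows -∂L/∂u, v follows -∂L/∂v.
∂L/∂u = -6(u - 3)(u - 2); at u=1 this is -12, so u increases.
∂L/∂v = 12(v - 2)(v - 1)(v + 2); at v=3 this is 120, so v decreases.
u converges to its nearest critical value 2 (a local min of the u-part); v converges to 2. The iterate converges to (2, 2).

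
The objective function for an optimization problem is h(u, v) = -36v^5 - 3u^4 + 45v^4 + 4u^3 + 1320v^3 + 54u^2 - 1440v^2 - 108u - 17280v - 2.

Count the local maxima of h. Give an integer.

h separates as a function of u plus a function of v, so ∇h=0 decouples.
∂h/∂u = -12(u - 3)(u - 1)(u + 3) = 0 at u ∈ {-3, 1, 3}; ∂h/∂v = -180(v - 4)(v - 3)(v + 2)(v + 4) = 0 at v ∈ {-4, -2, 3, 4}.
The Hessian is diagonal: diag(h_uu, h_vv). Second derivatives: h_uu(-3)=-288, h_uu(1)=96, h_uu(3)=-144; h_vv(-4)=20160, h_vv(-2)=-10800, h_vv(3)=6300, h_vv(4)=-8640.
Local maxima occur where both diagonal entries negative: (-3, -2), (-3, 4), (3, -2), (3, 4). Count: 4.

4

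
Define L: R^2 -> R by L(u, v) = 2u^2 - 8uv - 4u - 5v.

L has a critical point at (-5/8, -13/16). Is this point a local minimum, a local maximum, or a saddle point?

The Hessian of L is constant: H = [[4, -8], [-8, 0]].
det(H) = 4·0 − (-8)² = -64.
Since det(H) < 0, H is indefinite and the critical point is a saddle point.

saddle point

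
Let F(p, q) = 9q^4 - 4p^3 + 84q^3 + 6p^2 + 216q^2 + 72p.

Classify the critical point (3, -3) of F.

local maximum

The mixed partial ∂²F/∂p∂q is 0, so the Hessian at any point is diag(F_pp, F_qq) = diag(12(-2p + 1), 36(3q^2 + 14q + 12)).
At (3, -3): H = diag(-60, -108).
Both eigenvalues are negative, so H is negative definite: a local maximum.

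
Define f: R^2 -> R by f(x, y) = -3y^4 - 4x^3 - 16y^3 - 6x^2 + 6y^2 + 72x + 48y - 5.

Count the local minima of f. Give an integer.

f separates as a function of x plus a function of y, so ∇f=0 decouples.
∂f/∂x = -12(x - 2)(x + 3) = 0 at x ∈ {-3, 2}; ∂f/∂y = -12(y - 1)(y + 1)(y + 4) = 0 at y ∈ {-4, -1, 1}.
The Hessian is diagonal: diag(f_xx, f_yy). Second derivatives: f_xx(-3)=60, f_xx(2)=-60; f_yy(-4)=-180, f_yy(-1)=72, f_yy(1)=-120.
Local minima occur where both diagonal entries positive: (-3, -1). Count: 1.

1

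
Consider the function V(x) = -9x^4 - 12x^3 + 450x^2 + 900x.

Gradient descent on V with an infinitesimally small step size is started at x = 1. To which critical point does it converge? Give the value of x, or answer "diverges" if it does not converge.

-1

V'(x) = -36(x - 5)(x + 1)(x + 5), so V'(1) = 1728.
Gradient descent moves in the -V' direction, i.e. x is decreasing.
The nearest critical point in that direction is x = -1, where V'' = 864 > 0 (a local minimum). The iterate converges there.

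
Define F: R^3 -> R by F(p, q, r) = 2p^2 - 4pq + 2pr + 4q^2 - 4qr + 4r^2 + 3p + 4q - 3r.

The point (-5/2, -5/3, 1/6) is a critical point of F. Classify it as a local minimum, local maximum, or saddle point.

local minimum

The Hessian is constant: H = [[4, -4, 2], [-4, 8, -4], [2, -4, 8]].
Leading principal minors: Δ₁ = 4, Δ₂ = 16, Δ₃ = 96.
All leading minors are positive, so H is positive definite: a local minimum.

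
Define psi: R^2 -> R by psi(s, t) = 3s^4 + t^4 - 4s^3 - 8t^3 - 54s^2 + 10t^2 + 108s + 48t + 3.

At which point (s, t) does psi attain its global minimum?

psi(s,t) separates as P(s) + Q(t) + 3, so its minimum is min P + min Q + 3.
P'(s) = 12(s - 3)(s - 1)(s + 3) vanishes at s ∈ {-3, 1, 3}; Q'(t) = 4(t - 4)(t - 3)(t + 1) vanishes at t ∈ {-1, 3, 4}.
Local minima of P (where P''>0): P(-3)=-459, P(3)=-27. Local minima of Q: Q(-1)=-29, Q(4)=96.
So the global minimum of psi is P(-3) + Q(-1) + 3 = -459 − 29 + 3 = -485, attained at (-3, -1).

(-3, -1)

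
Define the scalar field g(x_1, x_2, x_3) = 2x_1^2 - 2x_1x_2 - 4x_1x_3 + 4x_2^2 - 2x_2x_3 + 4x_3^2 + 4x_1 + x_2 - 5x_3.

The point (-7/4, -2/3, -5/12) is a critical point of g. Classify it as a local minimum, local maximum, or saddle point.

The Hessian is constant: H = [[4, -2, -4], [-2, 8, -2], [-4, -2, 8]].
Leading principal minors: Δ₁ = 4, Δ₂ = 28, Δ₃ = 48.
All leading minors are positive, so H is positive definite: a local minimum.

local minimum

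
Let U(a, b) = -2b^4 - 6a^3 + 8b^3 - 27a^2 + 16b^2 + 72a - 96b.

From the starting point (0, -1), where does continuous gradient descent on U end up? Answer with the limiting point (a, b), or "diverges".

(-4, 2)

U is separable, so gradient descent decouples: a follows -∂U/∂a, b follows -∂U/∂b.
∂U/∂a = -18(a - 1)(a + 4); at a=0 this is 72, so a decreases.
∂U/∂b = -8(b - 3)(b - 2)(b + 2); at b=-1 this is -96, so b increases.
a converges to its nearest critical value -4 (a local min of the a-part); b converges to 2. The iterate converges to (-4, 2).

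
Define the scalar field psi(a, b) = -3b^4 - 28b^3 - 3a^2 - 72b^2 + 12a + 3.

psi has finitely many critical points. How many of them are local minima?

0

psi separates as a function of a plus a function of b, so ∇psi=0 decouples.
∂psi/∂a = -6(a - 2) = 0 at a ∈ {2}; ∂psi/∂b = -12b(b + 3)(b + 4) = 0 at b ∈ {-4, -3, 0}.
The Hessian is diagonal: diag(psi_aa, psi_bb). Second derivatives: psi_aa(2)=-6; psi_bb(-4)=-48, psi_bb(-3)=36, psi_bb(0)=-144.
Local minima occur where both diagonal entries positive: none. Count: 0.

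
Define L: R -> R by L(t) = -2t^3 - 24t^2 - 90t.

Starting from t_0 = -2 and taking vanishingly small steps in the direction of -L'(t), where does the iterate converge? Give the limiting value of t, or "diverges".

diverges

L'(t) = -6(t + 3)(t + 5), so L'(-2) = -18.
Gradient descent moves in the -L' direction, i.e. t is increasing.
There is no critical point above t=-2, and L' keeps the same sign, so the iterate runs off to +∞.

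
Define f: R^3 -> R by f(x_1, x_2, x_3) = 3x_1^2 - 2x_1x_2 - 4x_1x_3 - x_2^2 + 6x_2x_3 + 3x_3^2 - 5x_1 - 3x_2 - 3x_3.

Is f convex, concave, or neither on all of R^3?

f is quadratic, so its Hessian is the constant matrix H = [[6, -2, -4], [-2, -2, 6], [-4, 6, 6]].
Leading principal minors: 6, -16, -184.
Neither pattern holds ⇒ H is indefinite ⇒ neither convex nor concave.

neither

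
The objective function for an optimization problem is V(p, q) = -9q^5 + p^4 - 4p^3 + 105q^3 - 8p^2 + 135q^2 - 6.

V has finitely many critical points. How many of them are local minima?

V separates as a function of p plus a function of q, so ∇V=0 decouples.
∂V/∂p = 4p(p - 4)(p + 1) = 0 at p ∈ {-1, 0, 4}; ∂V/∂q = -45q(q - 3)(q + 1)(q + 2) = 0 at q ∈ {-2, -1, 0, 3}.
The Hessian is diagonal: diag(V_pp, V_qq). Second derivatives: V_pp(-1)=20, V_pp(0)=-16, V_pp(4)=80; V_qq(-2)=450, V_qq(-1)=-180, V_qq(0)=270, V_qq(3)=-2700.
Local minima occur where both diagonal entries positive: (-1, -2), (-1, 0), (4, -2), (4, 0). Count: 4.

4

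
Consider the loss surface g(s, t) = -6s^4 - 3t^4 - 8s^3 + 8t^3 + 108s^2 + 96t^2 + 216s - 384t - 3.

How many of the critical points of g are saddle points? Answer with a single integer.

4

g separates as a function of s plus a function of t, so ∇g=0 decouples.
∂g/∂s = -24(s - 3)(s + 1)(s + 3) = 0 at s ∈ {-3, -1, 3}; ∂g/∂t = -12(t - 4)(t - 2)(t + 4) = 0 at t ∈ {-4, 2, 4}.
The Hessian is diagonal: diag(g_ss, g_tt). Second derivatives: g_ss(-3)=-288, g_ss(-1)=192, g_ss(3)=-576; g_tt(-4)=-576, g_tt(2)=144, g_tt(4)=-192.
Saddle points occur where the two diagonal entries have opposite signs: (-3, 2), (-1, -4), (-1, 4), (3, 2). Count: 4.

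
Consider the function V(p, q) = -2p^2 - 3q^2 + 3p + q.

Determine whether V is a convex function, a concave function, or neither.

concave

V is quadratic, so its Hessian is the constant matrix H = [[-4, 0], [0, -6]].
det(H) = 24, tr(H) = -10.
det(H) > 0 and tr(H) < 0, so H is negative definite everywhere: concave.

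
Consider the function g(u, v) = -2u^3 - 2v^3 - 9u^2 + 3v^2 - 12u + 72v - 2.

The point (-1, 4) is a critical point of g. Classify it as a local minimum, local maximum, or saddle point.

local maximum

The mixed partial ∂²g/∂u∂v is 0, so the Hessian at any point is diag(g_uu, g_vv) = diag(-6(2u + 3), 6(-2v + 1)).
At (-1, 4): H = diag(-6, -42).
Both eigenvalues are negative, so H is negative definite: a local maximum.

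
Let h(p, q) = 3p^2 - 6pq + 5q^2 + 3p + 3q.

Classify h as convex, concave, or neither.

convex

h is quadratic, so its Hessian is the constant matrix H = [[6, -6], [-6, 10]].
det(H) = 24, tr(H) = 16.
det(H) > 0 and tr(H) > 0, so H is positive definite everywhere: convex.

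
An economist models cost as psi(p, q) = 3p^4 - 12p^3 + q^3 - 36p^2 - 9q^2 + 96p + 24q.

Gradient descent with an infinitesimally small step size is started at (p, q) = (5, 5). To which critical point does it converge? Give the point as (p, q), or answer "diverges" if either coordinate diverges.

(4, 4)

psi is separable, so gradient descent decouples: p follows -∂psi/∂p, q follows -∂psi/∂q.
∂psi/∂p = 12(p - 4)(p - 1)(p + 2); at p=5 this is 336, so p decreases.
∂psi/∂q = 3(q - 4)(q - 2); at q=5 this is 9, so q decreases.
p converges to its nearest critical value 4 (a local min of the p-part); q converges to 4. The iterate converges to (4, 4).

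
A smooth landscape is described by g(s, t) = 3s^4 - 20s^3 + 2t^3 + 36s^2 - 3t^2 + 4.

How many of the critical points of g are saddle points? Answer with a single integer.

3

g separates as a function of s plus a function of t, so ∇g=0 decouples.
∂g/∂s = 12s(s - 3)(s - 2) = 0 at s ∈ {0, 2, 3}; ∂g/∂t = 6t(t - 1) = 0 at t ∈ {0, 1}.
The Hessian is diagonal: diag(g_ss, g_tt). Second derivatives: g_ss(0)=72, g_ss(2)=-24, g_ss(3)=36; g_tt(0)=-6, g_tt(1)=6.
Saddle points occur where the two diagonal entries have opposite signs: (0, 0), (2, 1), (3, 0). Count: 3.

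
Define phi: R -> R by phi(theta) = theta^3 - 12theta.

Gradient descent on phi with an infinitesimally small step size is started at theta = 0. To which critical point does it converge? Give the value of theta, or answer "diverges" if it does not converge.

2

phi'(theta) = 3(theta - 2)(theta + 2), so phi'(0) = -12.
Gradient descent moves in the -phi' direction, i.e. theta is increasing.
The nearest critical point in that direction is theta = 2, where phi'' = 12 > 0 (a local minimum). The iterate converges there.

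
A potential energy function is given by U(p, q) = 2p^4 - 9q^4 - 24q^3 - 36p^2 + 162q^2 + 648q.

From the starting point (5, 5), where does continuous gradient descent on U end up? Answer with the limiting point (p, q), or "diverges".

diverges

U is separable, so gradient descent decouples: p follows -∂U/∂p, q follows -∂U/∂q.
∂U/∂p = 8p(p - 3)(p + 3); at p=5 this is 640, so p decreases.
∂U/∂q = -36(q - 3)(q + 2)(q + 3); at q=5 this is -4032, so q increases.
The q-coordinate has no critical point in that direction and runs off to infinity.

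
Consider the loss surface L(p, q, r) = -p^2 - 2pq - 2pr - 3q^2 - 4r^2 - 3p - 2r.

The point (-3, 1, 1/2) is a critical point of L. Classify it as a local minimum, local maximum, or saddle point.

local maximum

The Hessian is constant: H = [[-2, -2, -2], [-2, -6, 0], [-2, 0, -8]].
Leading principal minors: Δ₁ = -2, Δ₂ = 8, Δ₃ = -40.
The minors alternate sign starting negative (−, +, −), so H is negative definite: a local maximum.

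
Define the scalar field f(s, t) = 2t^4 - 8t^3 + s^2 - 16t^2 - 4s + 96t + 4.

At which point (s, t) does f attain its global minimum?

(2, -2)

f(s,t) separates as P(s) + Q(t) + 4, so its minimum is min P + min Q + 4.
P'(s) = 2s - 4 vanishes at s ∈ {2}; Q'(t) = 8(t - 3)(t - 2)(t + 2) vanishes at t ∈ {-2, 2, 3}.
Local minima of P (where P''>0): P(2)=-4. Local minima of Q: Q(-2)=-160, Q(3)=90.
So the global minimum of f is P(2) + Q(-2) + 4 = -4 − 160 + 4 = -160, attained at (2, -2).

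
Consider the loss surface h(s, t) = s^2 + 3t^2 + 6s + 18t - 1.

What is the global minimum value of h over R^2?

h(s,t) separates as P(s) + Q(t) − 1, so its minimum is min P + min Q − 1.
P'(s) = 2s + 6 vanishes at s ∈ {-3}; Q'(t) = 6(t + 3) vanishes at t ∈ {-3}.
Local minima of P (where P''>0): P(-3)=-9. Local minima of Q: Q(-3)=-27.
So the global minimum of h is P(-3) + Q(-3) − 1 = -9 − 27 − 1 = -37, attained at (-3, -3).

-37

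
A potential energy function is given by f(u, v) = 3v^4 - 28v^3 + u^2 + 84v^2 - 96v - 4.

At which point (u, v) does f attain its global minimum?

f(u,v) separates as P(u) + Q(v) − 4, so its minimum is min P + min Q − 4.
P'(u) = 2u vanishes at u ∈ {0}; Q'(v) = 12(v - 4)(v - 2)(v - 1) vanishes at v ∈ {1, 2, 4}.
Local minima of P (where P''>0): P(0)=0. Local minima of Q: Q(1)=-37, Q(4)=-64.
So the global minimum of f is P(0) + Q(4) − 4 = 0 − 64 − 4 = -68, attained at (0, 4).

(0, 4)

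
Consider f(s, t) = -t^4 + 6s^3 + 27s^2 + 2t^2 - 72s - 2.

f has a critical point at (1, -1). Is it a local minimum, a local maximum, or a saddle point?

saddle point

The mixed partial ∂²f/∂s∂t is 0, so the Hessian at any point is diag(f_ss, f_tt) = diag(18(2s + 3), 4(-3t^2 + 1)).
At (1, -1): H = diag(90, -8).
The eigenvalues have opposite signs, so H is indefinite: a saddle point.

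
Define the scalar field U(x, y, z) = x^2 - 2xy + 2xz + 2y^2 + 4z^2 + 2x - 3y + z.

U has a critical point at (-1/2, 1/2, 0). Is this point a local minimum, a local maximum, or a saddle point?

local minimum

The Hessian is constant: H = [[2, -2, 2], [-2, 4, 0], [2, 0, 8]].
Leading principal minors: Δ₁ = 2, Δ₂ = 4, Δ₃ = 16.
All leading minors are positive, so H is positive definite: a local minimum.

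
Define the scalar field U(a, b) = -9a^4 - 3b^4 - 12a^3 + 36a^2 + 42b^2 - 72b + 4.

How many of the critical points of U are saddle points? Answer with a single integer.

4

U separates as a function of a plus a function of b, so ∇U=0 decouples.
∂U/∂a = -36a(a - 1)(a + 2) = 0 at a ∈ {-2, 0, 1}; ∂U/∂b = -12(b - 2)(b - 1)(b + 3) = 0 at b ∈ {-3, 1, 2}.
The Hessian is diagonal: diag(U_aa, U_bb). Second derivatives: U_aa(-2)=-216, U_aa(0)=72, U_aa(1)=-108; U_bb(-3)=-240, U_bb(1)=48, U_bb(2)=-60.
Saddle points occur where the two diagonal entries have opposite signs: (-2, 1), (0, -3), (0, 2), (1, 1). Count: 4.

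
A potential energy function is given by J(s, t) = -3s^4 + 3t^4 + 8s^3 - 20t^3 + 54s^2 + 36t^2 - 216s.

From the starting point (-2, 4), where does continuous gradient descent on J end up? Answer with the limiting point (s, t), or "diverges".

(2, 3)

J is separable, so gradient descent decouples: s follows -∂J/∂s, t follows -∂J/∂t.
∂J/∂s = -12(s - 3)(s - 2)(s + 3); at s=-2 this is -240, so s increases.
∂J/∂t = 12t(t - 3)(t - 2); at t=4 this is 96, so t decreases.
s converges to its nearest critical value 2 (a local min of the s-part); t converges to 3. The iterate converges to (2, 3).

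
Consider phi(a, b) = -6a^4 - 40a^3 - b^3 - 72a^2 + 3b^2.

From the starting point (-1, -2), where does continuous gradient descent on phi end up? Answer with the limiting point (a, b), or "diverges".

phi is separable, so gradient descent decouples: a follows -∂phi/∂a, b follows -∂phi/∂b.
∂phi/∂a = -24a(a + 2)(a + 3); at a=-1 this is 48, so a decreases.
∂phi/∂b = -3b(b - 2); at b=-2 this is -24, so b increases.
a converges to its nearest critical value -2 (a local min of the a-part); b converges to 0. The iterate converges to (-2, 0).

(-2, 0)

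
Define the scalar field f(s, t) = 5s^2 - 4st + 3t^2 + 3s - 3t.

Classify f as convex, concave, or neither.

convex

f is quadratic, so its Hessian is the constant matrix H = [[10, -4], [-4, 6]].
det(H) = 44, tr(H) = 16.
det(H) > 0 and tr(H) > 0, so H is positive definite everywhere: convex.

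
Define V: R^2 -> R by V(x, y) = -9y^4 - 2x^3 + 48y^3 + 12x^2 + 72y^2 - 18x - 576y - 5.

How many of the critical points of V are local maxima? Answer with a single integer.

2

V separates as a function of x plus a function of y, so ∇V=0 decouples.
∂V/∂x = -6(x - 3)(x - 1) = 0 at x ∈ {1, 3}; ∂V/∂y = -36(y - 4)(y - 2)(y + 2) = 0 at y ∈ {-2, 2, 4}.
The Hessian is diagonal: diag(V_xx, V_yy). Second derivatives: V_xx(1)=12, V_xx(3)=-12; V_yy(-2)=-864, V_yy(2)=288, V_yy(4)=-432.
Local maxima occur where both diagonal entries negative: (3, -2), (3, 4). Count: 2.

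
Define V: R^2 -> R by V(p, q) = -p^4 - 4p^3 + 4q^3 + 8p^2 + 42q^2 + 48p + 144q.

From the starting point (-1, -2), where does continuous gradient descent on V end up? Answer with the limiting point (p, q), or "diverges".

(-2, -3)

V is separable, so gradient descent decouples: p follows -∂V/∂p, q follows -∂V/∂q.
∂V/∂p = -4(p - 2)(p + 2)(p + 3); at p=-1 this is 24, so p decreases.
∂V/∂q = 12(q + 3)(q + 4); at q=-2 this is 24, so q decreases.
p converges to its nearest critical value -2 (a local min of the p-part); q converges to -3. The iterate converges to (-2, -3).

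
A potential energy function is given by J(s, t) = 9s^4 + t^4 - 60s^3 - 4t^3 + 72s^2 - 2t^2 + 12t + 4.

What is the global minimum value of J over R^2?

J(s,t) separates as P(s) + Q(t) + 4, so its minimum is min P + min Q + 4.
P'(s) = 36s(s - 4)(s - 1) vanishes at s ∈ {0, 1, 4}; Q'(t) = 4(t - 3)(t - 1)(t + 1) vanishes at t ∈ {-1, 1, 3}.
Local minima of P (where P''>0): P(0)=0, P(4)=-384. Local minima of Q: Q(-1)=-9, Q(3)=-9.
So the global minimum of J is P(4) + Q(-1) + 4 = -384 − 9 + 4 = -389, attained at (4, -1).

-389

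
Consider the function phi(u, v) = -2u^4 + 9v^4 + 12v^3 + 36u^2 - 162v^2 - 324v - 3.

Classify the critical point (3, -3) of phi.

The mixed partial ∂²phi/∂u∂v is 0, so the Hessian at any point is diag(phi_uu, phi_vv) = diag(24(-u^2 + 3), 36(3v^2 + 2v - 9)).
At (3, -3): H = diag(-144, 432).
The eigenvalues have opposite signs, so H is indefinite: a saddle point.

saddle point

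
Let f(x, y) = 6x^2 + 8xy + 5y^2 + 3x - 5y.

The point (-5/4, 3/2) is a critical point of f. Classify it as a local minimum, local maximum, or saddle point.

local minimum

The Hessian of f is constant: H = [[12, 8], [8, 10]].
det(H) = 12·10 − 8² = 56.
det(H) > 0 and tr(H) = 22 > 0, so H is positive definite and the point is a local minimum.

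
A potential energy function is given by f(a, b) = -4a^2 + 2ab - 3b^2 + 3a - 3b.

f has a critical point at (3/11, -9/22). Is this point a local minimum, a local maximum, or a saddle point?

The Hessian of f is constant: H = [[-8, 2], [2, -6]].
det(H) = (-8)·(-6) − 2² = 44.
det(H) > 0 and tr(H) = -14 < 0, so H is negative definite and the point is a local maximum.

local maximum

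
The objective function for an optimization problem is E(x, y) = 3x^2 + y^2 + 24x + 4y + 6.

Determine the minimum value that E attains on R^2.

E(x,y) separates as P(x) + Q(y) + 6, so its minimum is min P + min Q + 6.
P'(x) = 6x + 24 vanishes at x ∈ {-4}; Q'(y) = 2y + 4 vanishes at y ∈ {-2}.
Local minima of P (where P''>0): P(-4)=-48. Local minima of Q: Q(-2)=-4.
So the global minimum of E is P(-4) + Q(-2) + 6 = -48 − 4 + 6 = -46, attained at (-4, -2).

-46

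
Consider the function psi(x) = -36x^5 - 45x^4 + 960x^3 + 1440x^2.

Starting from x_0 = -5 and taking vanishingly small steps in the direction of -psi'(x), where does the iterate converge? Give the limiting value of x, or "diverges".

-4

psi'(x) = -180x(x - 4)(x + 1)(x + 4), so psi'(-5) = -32400.
Gradient descent moves in the -psi' direction, i.e. x is increasing.
The nearest critical point in that direction is x = -4, where psi'' = 17280 > 0 (a local minimum). The iterate converges there.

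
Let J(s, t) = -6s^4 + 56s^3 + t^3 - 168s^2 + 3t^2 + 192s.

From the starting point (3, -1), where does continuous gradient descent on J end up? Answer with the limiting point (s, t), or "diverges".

J is separable, so gradient descent decouples: s follows -∂J/∂s, t follows -∂J/∂t.
∂J/∂s = -24(s - 4)(s - 2)(s - 1); at s=3 this is 48, so s decreases.
∂J/∂t = 3t(t + 2); at t=-1 this is -3, so t increases.
s converges to its nearest critical value 2 (a local min of the s-part); t converges to 0. The iterate converges to (2, 0).

(2, 0)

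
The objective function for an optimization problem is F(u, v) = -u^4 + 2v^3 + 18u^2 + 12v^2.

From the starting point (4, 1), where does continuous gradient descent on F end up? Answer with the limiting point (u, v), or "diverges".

F is separable, so gradient descent decouples: u follows -∂F/∂u, v follows -∂F/∂v.
∂F/∂u = -4u(u - 3)(u + 3); at u=4 this is -112, so u increases.
∂F/∂v = 6v(v + 4); at v=1 this is 30, so v decreases.
The u-coordinate has no critical point in that direction and runs off to infinity.

diverges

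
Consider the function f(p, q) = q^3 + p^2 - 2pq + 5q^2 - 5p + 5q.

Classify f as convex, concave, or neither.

neither

The term q^3 is cubic, so the Hessian is not constant.
∂²f/∂q² = 6q + 10, which takes both signs as q varies (negative for sufficiently negative q). A diagonal entry of the Hessian changing sign means the Hessian is neither positive- nor negative-semidefinite on all of R^2.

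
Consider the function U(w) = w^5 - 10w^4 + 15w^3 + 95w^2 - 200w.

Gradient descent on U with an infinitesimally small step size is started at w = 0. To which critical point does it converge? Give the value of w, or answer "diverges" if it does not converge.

U'(w) = 5(w - 5)(w - 4)(w - 1)(w + 2), so U'(0) = -200.
Gradient descent moves in the -U' direction, i.e. w is increasing.
The nearest critical point in that direction is w = 1, where U'' = 180 > 0 (a local minimum). The iterate converges there.

1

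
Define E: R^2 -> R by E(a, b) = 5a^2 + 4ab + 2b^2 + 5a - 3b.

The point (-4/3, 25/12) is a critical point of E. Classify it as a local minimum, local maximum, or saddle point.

local minimum

The Hessian of E is constant: H = [[10, 4], [4, 4]].
det(H) = 10·4 − 4² = 24.
det(H) > 0 and tr(H) = 14 > 0, so H is positive definite and the point is a local minimum.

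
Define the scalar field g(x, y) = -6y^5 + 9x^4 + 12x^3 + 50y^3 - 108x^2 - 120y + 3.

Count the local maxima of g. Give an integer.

g separates as a function of x plus a function of y, so ∇g=0 decouples.
∂g/∂x = 36x(x - 2)(x + 3) = 0 at x ∈ {-3, 0, 2}; ∂g/∂y = -30(y - 2)(y - 1)(y + 1)(y + 2) = 0 at y ∈ {-2, -1, 1, 2}.
The Hessian is diagonal: diag(g_xx, g_yy). Second derivatives: g_xx(-3)=540, g_xx(0)=-216, g_xx(2)=360; g_yy(-2)=360, g_yy(-1)=-180, g_yy(1)=180, g_yy(2)=-360.
Local maxima occur where both diagonal entries negative: (0, -1), (0, 2). Count: 2.

2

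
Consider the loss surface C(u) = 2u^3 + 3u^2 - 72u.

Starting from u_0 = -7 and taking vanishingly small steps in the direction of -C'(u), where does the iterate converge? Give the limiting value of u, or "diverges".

diverges

C'(u) = 6(u - 3)(u + 4), so C'(-7) = 180.
Gradient descent moves in the -C' direction, i.e. u is decreasing.
There is no critical point below u=-7, and C' keeps the same sign, so the iterate runs off to −∞.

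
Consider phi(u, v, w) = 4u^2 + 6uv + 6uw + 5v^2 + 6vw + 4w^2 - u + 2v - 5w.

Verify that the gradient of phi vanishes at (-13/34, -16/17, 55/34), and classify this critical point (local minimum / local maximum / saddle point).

local minimum

∇phi = (8u + 6v + 6w - 1, 6u + 10v + 6w + 2, 6u + 6v + 8w - 5); substituting (-13/34, -16/17, 55/34) gives ∇phi = (0, 0, 0), so (-13/34, -16/17, 55/34) is indeed a critical point.
The Hessian is constant: H = [[8, 6, 6], [6, 10, 6], [6, 6, 8]].
Leading principal minors: Δ₁ = 8, Δ₂ = 44, Δ₃ = 136.
All leading minors are positive, so H is positive definite: a local minimum.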